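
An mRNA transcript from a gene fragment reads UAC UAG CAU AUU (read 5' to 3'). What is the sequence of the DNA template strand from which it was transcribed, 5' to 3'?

Replace U with T to get the coding DNA strand: TACTAGCATATT. The template strand is its reverse complement (complement ATGATCGTATAA, then reverse).

5'-AATATGCTAGTA-3'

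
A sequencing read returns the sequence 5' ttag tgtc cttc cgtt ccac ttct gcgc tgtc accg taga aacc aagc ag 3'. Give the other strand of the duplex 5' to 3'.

5'-CTGCTTGGTTTCTACGGTGACAGCGCAGAAGTGGAACGGAAGGACACTAA-3'

Pairing A↔T and G↔C gives AATCACAGGAAGGCAAGGTGAAGACGCGACAGTGGCATCTTTGGTTCGTC, running 3'→5'. Reverse for the 5'→3' convention.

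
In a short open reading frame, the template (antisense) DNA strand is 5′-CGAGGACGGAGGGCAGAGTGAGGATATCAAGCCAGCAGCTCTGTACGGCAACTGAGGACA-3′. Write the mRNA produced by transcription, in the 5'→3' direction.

5'-UGUCCUCAGUUGCCGUACAGAGCUGCUGGCUUGAUAUCCUCACUCUGCCCUCCGUCCUCG-3'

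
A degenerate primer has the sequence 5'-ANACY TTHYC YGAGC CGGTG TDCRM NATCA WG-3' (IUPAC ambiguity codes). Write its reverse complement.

Standard pairs A↔T, G↔C; ambiguity codes pair R↔Y, M↔K, W↔W, D↔H, N↔N. Complement (TNTGRAADRGRCTCGGCCACAHGYKNTAGTWC), then reverse for 5'→3'.

5′-CWTGATNKYGHACACCGGCTCRGRDAARGTNT-3′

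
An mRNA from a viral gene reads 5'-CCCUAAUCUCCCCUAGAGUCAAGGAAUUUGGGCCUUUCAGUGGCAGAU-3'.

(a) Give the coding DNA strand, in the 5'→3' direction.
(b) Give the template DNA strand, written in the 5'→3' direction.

(a) 5'-CCCTAATCTCCCCTAGAGTCAAGGAATTTGGGCCTTTCAGTGGCAGAT-3'
(b) 5'-ATCTGCCACTGAAAGGCCCAAATTCCTTGACTCTAGGGGAGATTAGGG-3'

(a) The coding strand matches the mRNA with U→T.
(b) The template strand is the reverse complement of the coding strand.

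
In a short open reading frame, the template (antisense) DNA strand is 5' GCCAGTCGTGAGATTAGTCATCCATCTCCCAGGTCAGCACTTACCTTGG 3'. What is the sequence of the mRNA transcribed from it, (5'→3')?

5'-CCAAGGUAAGUGCUGACCUGGGAGAUGGAUGACUAAUCUCACGACUGGC-3'

The mRNA has the sequence of the coding strand (reverse complement of the template) with T→U. Reverse complement of GCCAGTCGTGAGATTAGTCATCCATCTCCCAGGTCAGCACTTACCTTGG is CCAAGGTAAGTGCTGACCTGGGAGATGGATGACTAATCTCACGACTGGC; then T→U.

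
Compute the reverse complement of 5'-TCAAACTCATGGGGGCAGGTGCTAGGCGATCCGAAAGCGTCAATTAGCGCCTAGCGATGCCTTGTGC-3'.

5'-GCACAAGGCATCGCTAGGCGCTAATTGACGCTTTCGGATCGCCTAGCACCTGCCCCCATGAGTTTGA-3'

Reading the sequence 3'→5' and pairing each base (A↔T, G↔C) gives the reverse complement directly.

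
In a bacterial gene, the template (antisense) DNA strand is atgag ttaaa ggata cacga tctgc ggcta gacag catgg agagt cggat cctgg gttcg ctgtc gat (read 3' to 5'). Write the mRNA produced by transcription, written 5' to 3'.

Reading the template 3'→5' as shown, RNA polymerase pairs each base (A→U, T→A, G↔C) to build mRNA 5'→3' directly.

5′-UACUCAAUUUCCUAUGUGCUAGACGCCGAUCUGUCGUACCUCUCAGCCUAGGACCCAAGCGACAGCUA-3′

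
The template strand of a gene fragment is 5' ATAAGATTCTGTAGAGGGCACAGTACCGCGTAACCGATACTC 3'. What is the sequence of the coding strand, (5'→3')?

The coding strand is complementary and antiparallel to the template: take the complement (A↔T, G↔C) and reverse.

5'-GAGTATCGGTTACGCGGTACTGTGCCCTCTACAGAATCTTAT-3'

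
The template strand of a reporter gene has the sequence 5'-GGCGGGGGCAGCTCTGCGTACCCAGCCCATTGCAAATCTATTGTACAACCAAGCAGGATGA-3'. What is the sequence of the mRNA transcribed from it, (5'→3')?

5'-UCAUCCUGCUUGGUUGUACAAUAGAUUUGCAAUGGGCUGGGUACGCAGAGCUGCCCCCGCC-3'

The mRNA has the sequence of the coding strand (reverse complement of the template) with T→U. Reverse complement of GGCGGGGGCAGCTCTGCGTACCCAGCCCATTGCAAATCTATTGTACAACCAAGCAGGATGA is TCATCCTGCTTGGTTGTACAATAGATTTGCAATGGGCTGGGTACGCAGAGCTGCCCCCGCC; then T→U.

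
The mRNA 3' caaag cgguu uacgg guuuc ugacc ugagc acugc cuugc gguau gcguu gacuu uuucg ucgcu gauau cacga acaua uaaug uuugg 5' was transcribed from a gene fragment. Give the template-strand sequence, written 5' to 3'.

Written 5'→3' the mRNA is GGUUUGUAAUAUACAAGCACUAUAGUCGCUGCUUUUUCAGUUGCGUAUGGCGUUCCGUCACGAGUCCAGUCUUUGGGCAUUUGGCGAAAC, so the coding DNA strand is GGTTTGTAATATACAAGCACTATAGTCGCTGCTTTTTCAGTTGCGTATGGCGTTCCGTCACGAGTCCAGTCTTTGGGCATTTGGCGAAAC. The template is its reverse complement.

5'-GTTTCGCCAAATGCCCAAAGACTGGACTCGTGACGGAACGCCATACGCAACTGAAAAAGCAGCGACTATAGTGCTTGTATATTACAAACC-3'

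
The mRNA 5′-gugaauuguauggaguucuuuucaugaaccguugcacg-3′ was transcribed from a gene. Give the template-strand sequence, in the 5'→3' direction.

Replace U with T to get the coding DNA strand: GTGAATTGTATGGAGTTCTTTTCATGAACCGTTGCACG. The template strand is its reverse complement (complement CACTTAACATACCTCAAGAAAAGTACTTGGCAACGTGC, then reverse).

5'-CGTGCAACGGTTCATGAAAAGAACTCCATACAATTCAC-3'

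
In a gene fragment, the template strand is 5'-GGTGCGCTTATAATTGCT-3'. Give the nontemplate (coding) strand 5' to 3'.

The coding strand is complementary and antiparallel to the template: take the complement (A↔T, G↔C) and reverse.

5'-AGCAATTATAAGCGCACC-3'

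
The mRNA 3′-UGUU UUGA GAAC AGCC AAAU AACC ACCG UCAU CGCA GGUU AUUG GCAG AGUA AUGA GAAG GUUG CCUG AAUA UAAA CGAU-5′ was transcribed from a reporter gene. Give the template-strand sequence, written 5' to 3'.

5'-ACAAAACTCTTGTCGGTTTATTGGTGGCAGTAGCGTCCAATAACCGTCTCATTACTCTTCCAACGGACTTATATTTGCTA-3'

Written 5'→3' the mRNA is UAGCAAAUAUAAGUCCGUUGGAAGAGUAAUGAGACGGUUAUUGGACGCUACUGCCACCAAUAAACCGACAAGAGUUUUGU, so the coding DNA strand is TAGCAAATATAAGTCCGTTGGAAGAGTAATGAGACGGTTATTGGACGCTACTGCCACCAATAAACCGACAAGAGTTTTGT. The template is its reverse complement.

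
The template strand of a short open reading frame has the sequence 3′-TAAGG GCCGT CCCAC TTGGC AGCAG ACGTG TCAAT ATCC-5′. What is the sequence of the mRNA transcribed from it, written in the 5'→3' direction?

5'-AUUCCCGGCAGGGUGAACCGUCGUCUGCACAGUUAUAGG-3'

Reading the template 3'→5' as shown, RNA polymerase pairs each base (A→U, T→A, G↔C) to build mRNA 5'→3' directly.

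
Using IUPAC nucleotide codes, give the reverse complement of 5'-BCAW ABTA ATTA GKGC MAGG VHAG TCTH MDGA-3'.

Standard pairs A↔T, G↔C; ambiguity codes pair M↔K, W↔W, B↔V, D↔H. Complement (VGTWTVATTAATCMCGKTCCBDTCAGADKHCT), then reverse for 5'→3'.

5'-TCHKDAGACTDBCCTKGCMCTAATTAVTWTGV-3'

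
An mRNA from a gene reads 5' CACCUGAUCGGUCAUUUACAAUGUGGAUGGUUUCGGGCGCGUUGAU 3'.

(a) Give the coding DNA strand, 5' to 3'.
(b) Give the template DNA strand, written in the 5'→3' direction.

(a) 5'-CACCTGATCGGTCATTTACAATGTGGATGGTTTCGGGCGCGTTGAT-3'
(b) 5'-ATCAACGCGCCCGAAACCATCCACATTGTAAATGACCGATCAGGTG-3'

(a) The coding strand matches the mRNA with U→T.
(b) The template strand is the reverse complement of the coding strand.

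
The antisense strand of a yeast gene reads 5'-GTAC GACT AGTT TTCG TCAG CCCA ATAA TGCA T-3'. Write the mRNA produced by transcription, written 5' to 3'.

The mRNA has the sequence of the coding strand (reverse complement of the template) with T→U. Reverse complement of GTACGACTAGTTTTCGTCAGCCCAATAATGCAT is ATGCATTATTGGGCTGACGAAAACTAGTCGTAC; then T→U.

5′-AUGCAUUAUUGGGCUGACGAAAACUAGUCGUAC-3′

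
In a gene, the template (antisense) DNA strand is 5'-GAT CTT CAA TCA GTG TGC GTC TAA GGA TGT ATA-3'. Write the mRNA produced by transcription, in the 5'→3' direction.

The mRNA has the sequence of the coding strand (reverse complement of the template) with T→U. Reverse complement of GATCTTCAATCAGTGTGCGTCTAAGGATGTATA is TATACATCCTTAGACGCACACTGATTGAAGATC; then T→U.

5'-UAUACAUCCUUAGACGCACACUGAUUGAAGAUC-3'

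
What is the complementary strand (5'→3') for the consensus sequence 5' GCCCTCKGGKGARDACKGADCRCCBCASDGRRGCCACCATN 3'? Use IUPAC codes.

Standard pairs A↔T, G↔C; ambiguity codes pair R↔Y, K↔M, S↔S, B↔V, D↔H, N↔N. Complement (CGGGAGMCCMCTYHTGMCTHGYGGVGTSHCYYCGGTGGTAN), then reverse for 5'→3'.

5'-NATGGTGGCYYCHSTGVGGYGHTCMGTHYTCMCCMGAGGGC-3'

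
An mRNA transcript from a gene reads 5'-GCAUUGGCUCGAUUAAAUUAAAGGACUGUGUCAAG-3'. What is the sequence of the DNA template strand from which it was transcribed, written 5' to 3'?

Replace U with T to get the coding DNA strand: GCATTGGCTCGATTAAATTAAAGGACTGTGTCAAG. The template strand is its reverse complement (complement CGTAACCGAGCTAATTTAATTTCCTGACACAGTTC, then reverse).

5'-CTTGACACAGTCCTTTAATTTAATCGAGCCAATGC-3'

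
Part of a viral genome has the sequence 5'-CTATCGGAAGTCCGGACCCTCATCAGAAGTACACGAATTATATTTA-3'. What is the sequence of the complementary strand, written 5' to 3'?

The complement of CTATCGGAAGTCCGGACCCTCATCAGAAGTACACGAATTATATTTA is GATAGCCTTCAGGCCTGGGAGTAGTCTTCATGTGCTTAATATAAAT (A↔T, G↔C). DNA strands are antiparallel, so the complementary strand runs 3'→5'; reversing gives the 5'→3' form.

5'-TAAATATAATTCGTGTACTTCTGATGAGGGTCCGGACTTCCGATAG-3'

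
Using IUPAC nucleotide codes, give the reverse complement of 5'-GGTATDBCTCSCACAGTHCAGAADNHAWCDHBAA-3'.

5'-TTVDHGWTDNHTTCTGDACTGTGSGAGVHATACC-3'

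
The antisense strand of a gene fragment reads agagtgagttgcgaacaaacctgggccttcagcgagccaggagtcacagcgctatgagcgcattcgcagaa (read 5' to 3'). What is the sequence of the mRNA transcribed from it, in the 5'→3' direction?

5'-UUCUGCGAAUGCGCUCAUAGCGCUGUGACUCCUGGCUCGCUGAAGGCCCAGGUUUGUUCGCAACUCACUCU-3'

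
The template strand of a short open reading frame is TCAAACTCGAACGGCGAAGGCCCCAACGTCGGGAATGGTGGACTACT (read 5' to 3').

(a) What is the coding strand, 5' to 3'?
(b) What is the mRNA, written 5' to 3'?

(a) 5′-AGTAGTCCACCATTCCCGACGTTGGGGCCTTCGCCGTTCGAGTTTGA-3′
(b) 5'-AGUAGUCCACCAUUCCCGACGUUGGGGCCUUCGCCGUUCGAGUUUGA-3'

(a) The coding strand is the reverse complement of the template: complement AGTTTGAGCTTGCCGCTTCCGGGGTTGCAGCCCTTACCACCTGATGA, then reverse.
(b) mRNA has the coding-strand sequence with T→U.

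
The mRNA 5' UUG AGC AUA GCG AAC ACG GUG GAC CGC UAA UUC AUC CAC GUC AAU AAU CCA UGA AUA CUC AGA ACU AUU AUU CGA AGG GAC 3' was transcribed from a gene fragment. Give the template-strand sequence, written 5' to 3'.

5'-GTCCCTTCGAATAATAGTTCTGAGTATTCATGGATTATTGACGTGGATGAATTAGCGGTCCACCGTGTTCGCTATGCTCAA-3'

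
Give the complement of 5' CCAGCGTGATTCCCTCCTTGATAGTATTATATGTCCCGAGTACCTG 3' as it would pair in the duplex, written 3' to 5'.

Base-pairing A↔T, G↔C gives the complement. The complementary strand is antiparallel, so paired with a 5'→3' strand it runs 3'→5'.

3'-GGTCGCACTAAGGGAGGAACTATCATAATATACAGGGCTCATGGAC-5'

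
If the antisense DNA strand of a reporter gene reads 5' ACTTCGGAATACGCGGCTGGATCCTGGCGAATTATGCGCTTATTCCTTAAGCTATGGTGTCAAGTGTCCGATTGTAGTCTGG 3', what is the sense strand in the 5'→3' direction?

5'-CCAGACTACAATCGGACACTTGACACCATAGCTTAAGGAATAAGCGCATAATTCGCCAGGATCCAGCCGCGTATTCCGAAGT-3'

The coding strand is complementary and antiparallel to the template: take the complement (A↔T, G↔C) and reverse.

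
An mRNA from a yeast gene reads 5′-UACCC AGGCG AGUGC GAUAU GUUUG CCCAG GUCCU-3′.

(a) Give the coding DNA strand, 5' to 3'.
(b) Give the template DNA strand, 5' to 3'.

(a) 5′-TACCCAGGCGAGTGCGATATGTTTGCCCAGGTCCT-3′
(b) 5'-AGGACCTGGGCAAACATATCGCACTCGCCTGGGTA-3'

(a) The coding strand matches the mRNA with U→T.
(b) The template strand is the reverse complement of the coding strand.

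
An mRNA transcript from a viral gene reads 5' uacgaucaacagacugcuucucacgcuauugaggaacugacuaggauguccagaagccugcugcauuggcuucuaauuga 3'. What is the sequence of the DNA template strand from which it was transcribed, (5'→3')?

Replace U with T to get the coding DNA strand: TACGATCAACAGACTGCTTCTCACGCTATTGAGGAACTGACTAGGATGTCCAGAAGCCTGCTGCATTGGCTTCTAATTGA. The template strand is its reverse complement (complement ATGCTAGTTGTCTGACGAAGAGTGCGATAACTCCTTGACTGATCCTACAGGTCTTCGGACGACGTAACCGAAGATTAACT, then reverse).

5'-TCAATTAGAAGCCAATGCAGCAGGCTTCTGGACATCCTAGTCAGTTCCTCAATAGCGTGAGAAGCAGTCTGTTGATCGTA-3'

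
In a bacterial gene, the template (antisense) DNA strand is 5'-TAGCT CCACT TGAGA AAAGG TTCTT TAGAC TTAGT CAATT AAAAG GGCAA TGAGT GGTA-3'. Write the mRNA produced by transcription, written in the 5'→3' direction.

5'-UACCACUCAUUGCCCUUUUAAUUGACUAAGUCUAAAGAACCUUUUCUCAAGUGGAGCUA-3'

The mRNA has the sequence of the coding strand (reverse complement of the template) with T→U. Reverse complement of TAGCTCCACTTGAGAAAAGGTTCTTTAGACTTAGTCAATTAAAAGGGCAATGAGTGGTA is TACCACTCATTGCCCTTTTAATTGACTAAGTCTAAAGAACCTTTTCTCAAGTGGAGCTA; then T→U.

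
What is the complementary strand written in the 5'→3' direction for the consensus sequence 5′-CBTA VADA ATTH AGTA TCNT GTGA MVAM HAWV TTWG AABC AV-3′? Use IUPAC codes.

Standard pairs A↔T, G↔C; ambiguity codes pair M↔K, W↔W, B↔V, D↔H, N↔N. Complement (GVATBTHTTAADTCATAGNACACTKBTKDTWBAAWCTTVGTB), then reverse for 5'→3'.

5'-BTGVTTCWAABWTDKTBKTCACANGATACTDAATTHTBTAVG-3'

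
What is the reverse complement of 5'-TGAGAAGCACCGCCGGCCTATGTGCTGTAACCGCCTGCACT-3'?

5′-AGTGCAGGCGGTTACAGCACATAGGCCGGCGGTGCTTCTCA-3′

Complement each base (A↔T, G↔C): ACTCTTCGTGGCGGCCGGATACACGACATTGGCGGACGTGA. Then reverse.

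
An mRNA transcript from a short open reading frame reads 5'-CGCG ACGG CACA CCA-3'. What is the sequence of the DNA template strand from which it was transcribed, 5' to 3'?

5′-TGGTGTGCCGTCGCG-3′

Replace U with T to get the coding DNA strand: CGCGACGGCACACCA. The template strand is its reverse complement (complement GCGCTGCCGTGTGGT, then reverse).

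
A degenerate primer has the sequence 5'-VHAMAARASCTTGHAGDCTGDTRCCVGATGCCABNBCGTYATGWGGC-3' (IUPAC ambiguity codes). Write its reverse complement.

5'-GCCWCATRACGVNVTGGCATCBGGYAHCAGHCTDCAAGSTYTTKTDB-3'

Standard pairs A↔T, G↔C; ambiguity codes pair R↔Y, M↔K, W↔W, S↔S, B↔V, D↔H, N↔N. Complement (BDTKTTYTSGAACDTCHGACHAYGGBCTACGGTVNVGCARTACWCCG), then reverse for 5'→3'.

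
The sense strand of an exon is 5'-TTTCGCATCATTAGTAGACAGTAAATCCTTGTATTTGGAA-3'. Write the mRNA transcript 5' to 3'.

5′-UUUCGCAUCAUUAGUAGACAGUAAAUCCUUGUAUUUGGAA-3′

mRNA has the coding-strand sequence with U in place of T.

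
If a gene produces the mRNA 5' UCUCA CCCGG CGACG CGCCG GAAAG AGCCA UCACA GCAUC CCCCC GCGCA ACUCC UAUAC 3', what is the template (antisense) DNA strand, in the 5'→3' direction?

5′-GTATAGGAGTTGCGCGGGGGGATGCTGTGATGGCTCTTTCCGGCGCGTCGCCGGGTGAGA-3′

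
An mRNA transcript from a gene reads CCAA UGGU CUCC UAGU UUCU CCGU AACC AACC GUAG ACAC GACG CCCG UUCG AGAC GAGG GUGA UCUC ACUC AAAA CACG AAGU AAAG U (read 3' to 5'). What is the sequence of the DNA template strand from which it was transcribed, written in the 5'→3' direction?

Written 5'→3' the mRNA is UGAAAUGAAGCACAAAACUCACUCUAGUGGGAGCAGAGCUUGCCCGCAGCACAGAUGCCAACCAAUGCCUCUUUGAUCCUCUGGUAACC, so the coding DNA strand is TGAAATGAAGCACAAAACTCACTCTAGTGGGAGCAGAGCTTGCCCGCAGCACAGATGCCAACCAATGCCTCTTTGATCCTCTGGTAACC. The template is its reverse complement.

5'-GGTTACCAGAGGATCAAAGAGGCATTGGTTGGCATCTGTGCTGCGGGCAAGCTCTGCTCCCACTAGAGTGAGTTTTGTGCTTCATTTCA-3'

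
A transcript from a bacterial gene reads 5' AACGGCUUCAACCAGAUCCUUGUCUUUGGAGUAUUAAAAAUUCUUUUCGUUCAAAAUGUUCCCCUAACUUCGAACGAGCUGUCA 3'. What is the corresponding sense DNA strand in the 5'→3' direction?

The coding DNA strand has the same 5'→3' sequence as the mRNA with U replaced by T.

5'-AACGGCTTCAACCAGATCCTTGTCTTTGGAGTATTAAAAATTCTTTTCGTTCAAAATGTTCCCCTAACTTCGAACGAGCTGTCA-3'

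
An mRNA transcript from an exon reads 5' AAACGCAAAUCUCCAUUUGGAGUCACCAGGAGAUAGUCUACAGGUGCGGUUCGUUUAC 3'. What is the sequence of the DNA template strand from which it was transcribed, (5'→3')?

5'-GTAAACGAACCGCACCTGTAGACTATCTCCTGGTGACTCCAAATGGAGATTTGCGTTT-3'

Replace U with T to get the coding DNA strand: AAACGCAAATCTCCATTTGGAGTCACCAGGAGATAGTCTACAGGTGCGGTTCGTTTAC. The template strand is its reverse complement (complement TTTGCGTTTAGAGGTAAACCTCAGTGGTCCTCTATCAGATGTCCACGCCAAGCAAATG, then reverse).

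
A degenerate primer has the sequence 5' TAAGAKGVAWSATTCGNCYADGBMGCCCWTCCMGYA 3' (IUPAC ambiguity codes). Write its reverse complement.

5'-TRCKGGAWGGGCKVCHTRGNCGAATSWTBCMTCTTA-3'

Standard pairs A↔T, G↔C; ambiguity codes pair Y↔R, M↔K, W↔W, S↔S, B↔V, D↔H, N↔N. Complement (ATTCTMCBTWSTAAGCNGRTHCVKCGGGWAGGKCRT), then reverse for 5'→3'.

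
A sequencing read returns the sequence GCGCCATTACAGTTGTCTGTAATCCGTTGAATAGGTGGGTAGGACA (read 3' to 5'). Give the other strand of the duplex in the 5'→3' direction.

5′-CGCGGTAATGTCAACAGACATTAGGCAACTTATCCACCCATCCTGT-3′

The strand is given 3'→5', so its complement runs 5'→3' in the same left-to-right order: pair each base A↔T, G↔C.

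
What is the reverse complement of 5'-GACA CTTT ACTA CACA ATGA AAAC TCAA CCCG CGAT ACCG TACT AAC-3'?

Complement each base (A↔T, G↔C): CTGTGAAATGATGTGTTACTTTTGAGTTGGGCGCTATGGCATGATTG. Then reverse.

5'-GTTAGTACGGTATCGCGGGTTGAGTTTTCATTGTGTAGTAAAGTGTC-3'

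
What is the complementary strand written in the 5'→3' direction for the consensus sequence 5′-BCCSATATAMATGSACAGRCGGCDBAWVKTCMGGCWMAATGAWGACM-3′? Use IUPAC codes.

5'-KGTCWTCATTKWGCCKGAMBWTVHGCCGYCTGTSCATKTATATSGGV-3'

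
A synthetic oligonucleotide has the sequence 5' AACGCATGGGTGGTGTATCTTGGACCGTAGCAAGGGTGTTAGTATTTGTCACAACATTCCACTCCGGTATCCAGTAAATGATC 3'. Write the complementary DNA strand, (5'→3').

Pairing A↔T and G↔C gives TTGCGTACCCACCACATAGAACCTGGCATCGTTCCCACAATCATAAACAGTGTTGTAAGGTGAGGCCATAGGTCATTTACTAG, running 3'→5'. Reverse for the 5'→3' convention.

5'-GATCATTTACTGGATACCGGAGTGGAATGTTGTGACAAATACTAACACCCTTGCTACGGTCCAAGATACACCACCCATGCGTT-3'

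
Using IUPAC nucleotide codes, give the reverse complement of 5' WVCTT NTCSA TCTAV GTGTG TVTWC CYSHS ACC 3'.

Standard pairs A↔T, G↔C; ambiguity codes pair Y↔R, W↔W, S↔S, H↔D, V↔B, N↔N. Complement (WBGAANAGSTAGATBCACACABAWGGRSDSTGG), then reverse for 5'→3'.

5′-GGTSDSRGGWABACACACBTAGATSGANAAGBW-3′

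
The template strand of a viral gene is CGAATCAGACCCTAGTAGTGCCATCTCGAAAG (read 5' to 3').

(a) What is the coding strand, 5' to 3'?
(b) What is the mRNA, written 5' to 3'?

(a) 5'-CTTTCGAGATGGCACTACTAGGGTCTGATTCG-3'
(b) 5'-CUUUCGAGAUGGCACUACUAGGGUCUGAUUCG-3'

(a) The coding strand is the reverse complement of the template: complement GCTTAGTCTGGGATCATCACGGTAGAGCTTTC, then reverse.
(b) mRNA has the coding-strand sequence with T→U.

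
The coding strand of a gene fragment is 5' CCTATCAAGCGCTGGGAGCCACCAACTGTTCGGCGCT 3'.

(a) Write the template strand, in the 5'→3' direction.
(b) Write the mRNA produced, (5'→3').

(a) 5'-AGCGCCGAACAGTTGGTGGCTCCCAGCGCTTGATAGG-3'
(b) 5′-CCUAUCAAGCGCUGGGAGCCACCAACUGUUCGGCGCU-3′

(a) The template strand is the reverse complement of the coding strand: complement GGATAGTTCGCGACCCTCGGTGGTTGACAAGCCGCGA, then reverse.
(b) mRNA matches the coding strand with T→U.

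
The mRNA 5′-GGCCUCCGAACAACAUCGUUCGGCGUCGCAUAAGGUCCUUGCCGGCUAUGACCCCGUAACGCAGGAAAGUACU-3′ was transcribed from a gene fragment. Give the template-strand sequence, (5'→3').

5'-AGTACTTTCCTGCGTTACGGGGTCATAGCCGGCAAGGACCTTATGCGACGCCGAACGATGTTGTTCGGAGGCC-3'

Replace U with T to get the coding DNA strand: GGCCTCCGAACAACATCGTTCGGCGTCGCATAAGGTCCTTGCCGGCTATGACCCCGTAACGCAGGAAAGTACT. The template strand is its reverse complement (complement CCGGAGGCTTGTTGTAGCAAGCCGCAGCGTATTCCAGGAACGGCCGATACTGGGGCATTGCGTCCTTTCATGA, then reverse).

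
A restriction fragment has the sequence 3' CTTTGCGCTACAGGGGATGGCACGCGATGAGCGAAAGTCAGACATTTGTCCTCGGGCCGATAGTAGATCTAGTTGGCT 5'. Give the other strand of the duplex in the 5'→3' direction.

5'-GAAACGCGATGTCCCCTACCGTGCGCTACTCGCTTTCAGTCTGTAAACAGGAGCCCGGCTATCATCTAGATCAACCGA-3'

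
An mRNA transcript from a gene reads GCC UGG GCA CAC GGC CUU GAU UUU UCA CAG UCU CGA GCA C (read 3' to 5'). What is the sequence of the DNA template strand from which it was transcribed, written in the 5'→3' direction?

Written 5'→3' the mRNA is CACGAGCUCUGACACUUUUUAGUUCCGGCACACGGGUCCG, so the coding DNA strand is CACGAGCTCTGACACTTTTTAGTTCCGGCACACGGGTCCG. The template is its reverse complement.

5′-CGGACCCGTGTGCCGGAACTAAAAAGTGTCAGAGCTCGTG-3′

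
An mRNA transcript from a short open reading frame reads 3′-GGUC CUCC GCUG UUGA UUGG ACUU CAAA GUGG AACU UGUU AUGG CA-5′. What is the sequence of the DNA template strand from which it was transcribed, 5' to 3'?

5′-CCAGGAGGCGACAACTAACCTGAAGTTTCACCTTGAACAATACCGT-3′

Written 5'→3' the mRNA is ACGGUAUUGUUCAAGGUGAAACUUCAGGUUAGUUGUCGCCUCCUGG, so the coding DNA strand is ACGGTATTGTTCAAGGTGAAACTTCAGGTTAGTTGTCGCCTCCTGG. The template is its reverse complement.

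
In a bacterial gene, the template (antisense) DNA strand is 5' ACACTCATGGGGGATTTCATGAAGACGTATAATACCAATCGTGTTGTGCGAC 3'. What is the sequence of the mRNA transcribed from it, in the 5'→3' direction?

5'-GUCGCACAACACGAUUGGUAUUAUACGUCUUCAUGAAAUCCCCCAUGAGUGU-3'

The mRNA has the sequence of the coding strand (reverse complement of the template) with T→U. Reverse complement of ACACTCATGGGGGATTTCATGAAGACGTATAATACCAATCGTGTTGTGCGAC is GTCGCACAACACGATTGGTATTATACGTCTTCATGAAATCCCCCATGAGTGT; then T→U.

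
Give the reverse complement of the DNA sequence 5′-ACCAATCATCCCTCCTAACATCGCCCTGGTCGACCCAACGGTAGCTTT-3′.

Reading the sequence 3'→5' and pairing each base (A↔T, G↔C) gives the reverse complement directly.

5'-AAAGCTACCGTTGGGTCGACCAGGGCGATGTTAGGAGGGATGATTGGT-3'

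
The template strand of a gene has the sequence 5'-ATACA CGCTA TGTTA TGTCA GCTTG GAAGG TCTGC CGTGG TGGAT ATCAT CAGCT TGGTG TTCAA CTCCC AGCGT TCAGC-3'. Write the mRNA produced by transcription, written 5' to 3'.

5′-GCUGAACGCUGGGAGUUGAACACCAAGCUGAUGAUAUCCACCACGGCAGACCUUCCAAGCUGACAUAACAUAGCGUGUAU-3′

The mRNA has the sequence of the coding strand (reverse complement of the template) with T→U. Reverse complement of ATACACGCTATGTTATGTCAGCTTGGAAGGTCTGCCGTGGTGGATATCATCAGCTTGGTGTTCAACTCCCAGCGTTCAGC is GCTGAACGCTGGGAGTTGAACACCAAGCTGATGATATCCACCACGGCAGACCTTCCAAGCTGACATAACATAGCGTGTAT; then T→U.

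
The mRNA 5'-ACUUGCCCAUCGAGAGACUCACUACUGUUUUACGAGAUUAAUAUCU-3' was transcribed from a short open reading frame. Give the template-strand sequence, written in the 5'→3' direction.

Replace U with T to get the coding DNA strand: ACTTGCCCATCGAGAGACTCACTACTGTTTTACGAGATTAATATCT. The template strand is its reverse complement (complement TGAACGGGTAGCTCTCTGAGTGATGACAAAATGCTCTAATTATAGA, then reverse).

5'-AGATATTAATCTCGTAAAACAGTAGTGAGTCTCTCGATGGGCAAGT-3'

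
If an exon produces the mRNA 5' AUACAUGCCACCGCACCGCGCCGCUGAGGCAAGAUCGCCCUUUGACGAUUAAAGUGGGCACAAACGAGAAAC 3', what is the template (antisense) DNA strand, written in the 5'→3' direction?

5′-GTTTCTCGTTTGTGCCCACTTTAATCGTCAAAGGGCGATCTTGCCTCAGCGGCGCGGTGCGGTGGCATGTAT-3′

Replace U with T to get the coding DNA strand: ATACATGCCACCGCACCGCGCCGCTGAGGCAAGATCGCCCTTTGACGATTAAAGTGGGCACAAACGAGAAAC. The template strand is its reverse complement (complement TATGTACGGTGGCGTGGCGCGGCGACTCCGTTCTAGCGGGAAACTGCTAATTTCACCCGTGTTTGCTCTTTG, then reverse).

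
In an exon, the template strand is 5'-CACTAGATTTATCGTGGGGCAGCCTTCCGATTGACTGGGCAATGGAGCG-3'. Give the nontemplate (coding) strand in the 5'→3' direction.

5'-CGCTCCATTGCCCAGTCAATCGGAAGGCTGCCCCACGATAAATCTAGTG-3'

The coding strand is complementary and antiparallel to the template: take the complement (A↔T, G↔C) and reverse.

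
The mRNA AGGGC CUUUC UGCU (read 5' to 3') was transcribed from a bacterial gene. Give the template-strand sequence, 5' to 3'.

5'-AGCAGAAAGGCCCT-3'

Replace U with T to get the coding DNA strand: AGGGCCTTTCTGCT. The template strand is its reverse complement (complement TCCCGGAAAGACGA, then reverse).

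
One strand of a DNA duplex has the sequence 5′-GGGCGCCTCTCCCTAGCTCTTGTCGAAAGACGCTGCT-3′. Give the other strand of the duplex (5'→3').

5'-AGCAGCGTCTTTCGACAAGAGCTAGGGAGAGGCGCCC-3'

The complement of GGGCGCCTCTCCCTAGCTCTTGTCGAAAGACGCTGCT is CCCGCGGAGAGGGATCGAGAACAGCTTTCTGCGACGA (A↔T, G↔C). DNA strands are antiparallel, so the complementary strand runs 3'→5'; reversing gives the 5'→3' form.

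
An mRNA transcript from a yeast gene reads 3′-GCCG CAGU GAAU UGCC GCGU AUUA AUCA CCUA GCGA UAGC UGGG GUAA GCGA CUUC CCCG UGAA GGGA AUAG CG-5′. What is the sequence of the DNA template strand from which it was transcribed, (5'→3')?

5'-CGGCGTCACTTAACGGCGCATAATTAGTGGATCGCTATCGACCCCATTCGCTGAAGGGGCACTTCCCTTATCGC-3'

Written 5'→3' the mRNA is GCGAUAAGGGAAGUGCCCCUUCAGCGAAUGGGGUCGAUAGCGAUCCACUAAUUAUGCGCCGUUAAGUGACGCCG, so the coding DNA strand is GCGATAAGGGAAGTGCCCCTTCAGCGAATGGGGTCGATAGCGATCCACTAATTATGCGCCGTTAAGTGACGCCG. The template is its reverse complement.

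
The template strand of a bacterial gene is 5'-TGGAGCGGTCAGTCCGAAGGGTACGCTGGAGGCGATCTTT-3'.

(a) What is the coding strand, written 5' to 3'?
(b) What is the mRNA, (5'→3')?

(a) The coding strand is the reverse complement of the template: complement ACCTCGCCAGTCAGGCTTCCCATGCGACCTCCGCTAGAAA, then reverse.
(b) mRNA has the coding-strand sequence with T→U.

(a) 5'-AAAGATCGCCTCCAGCGTACCCTTCGGACTGACCGCTCCA-3'
(b) 5'-AAAGAUCGCCUCCAGCGUACCCUUCGGACUGACCGCUCCA-3'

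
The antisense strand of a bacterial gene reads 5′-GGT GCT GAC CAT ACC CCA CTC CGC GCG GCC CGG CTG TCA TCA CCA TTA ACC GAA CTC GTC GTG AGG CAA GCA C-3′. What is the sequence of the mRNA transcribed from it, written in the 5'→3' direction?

5′-GUGCUUGCCUCACGACGAGUUCGGUUAAUGGUGAUGACAGCCGGGCCGCGCGGAGUGGGGUAUGGUCAGCACC-3′

The mRNA has the sequence of the coding strand (reverse complement of the template) with T→U. Reverse complement of GGTGCTGACCATACCCCACTCCGCGCGGCCCGGCTGTCATCACCATTAACCGAACTCGTCGTGAGGCAAGCAC is GTGCTTGCCTCACGACGAGTTCGGTTAATGGTGATGACAGCCGGGCCGCGCGGAGTGGGGTATGGTCAGCACC; then T→U.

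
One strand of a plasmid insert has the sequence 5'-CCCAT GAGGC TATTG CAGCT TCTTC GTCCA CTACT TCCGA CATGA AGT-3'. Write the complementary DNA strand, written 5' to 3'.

The complement of CCCATGAGGCTATTGCAGCTTCTTCGTCCACTACTTCCGACATGAAGT is GGGTACTCCGATAACGTCGAAGAAGCAGGTGATGAAGGCTGTACTTCA (A↔T, G↔C). DNA strands are antiparallel, so the complementary strand runs 3'→5'; reversing gives the 5'→3' form.

5'-ACTTCATGTCGGAAGTAGTGGACGAAGAAGCTGCAATAGCCTCATGGG-3'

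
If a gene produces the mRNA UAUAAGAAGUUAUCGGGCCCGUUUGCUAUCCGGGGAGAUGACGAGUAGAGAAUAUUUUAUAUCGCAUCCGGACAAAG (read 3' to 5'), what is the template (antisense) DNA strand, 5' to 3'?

5'-ATATTCTTCAATAGCCCGGGCAAACGATAGGCCCCTCTACTGCTCATCTCTTATAAAATATAGCGTAGGCCTGTTTC-3'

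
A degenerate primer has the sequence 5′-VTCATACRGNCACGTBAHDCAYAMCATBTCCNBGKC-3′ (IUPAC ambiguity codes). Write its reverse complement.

Standard pairs A↔T, G↔C; ambiguity codes pair R↔Y, M↔K, B↔V, D↔H, N↔N. Complement (BAGTATGYCNGTGCAVTDHGTRTKGTAVAGGNVCMG), then reverse for 5'→3'.

5′-GMCVNGGAVATGKTRTGHDTVACGTGNCYGTATGAB-3′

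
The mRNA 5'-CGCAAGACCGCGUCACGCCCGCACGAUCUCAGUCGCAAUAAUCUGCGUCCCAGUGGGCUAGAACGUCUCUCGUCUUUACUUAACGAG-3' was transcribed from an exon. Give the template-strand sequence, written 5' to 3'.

5'-CTCGTTAAGTAAAGACGAGAGACGTTCTAGCCCACTGGGACGCAGATTATTGCGACTGAGATCGTGCGGGCGTGACGCGGTCTTGCG-3'

Replace U with T to get the coding DNA strand: CGCAAGACCGCGTCACGCCCGCACGATCTCAGTCGCAATAATCTGCGTCCCAGTGGGCTAGAACGTCTCTCGTCTTTACTTAACGAG. The template strand is its reverse complement (complement GCGTTCTGGCGCAGTGCGGGCGTGCTAGAGTCAGCGTTATTAGACGCAGGGTCACCCGATCTTGCAGAGAGCAGAAATGAATTGCTC, then reverse).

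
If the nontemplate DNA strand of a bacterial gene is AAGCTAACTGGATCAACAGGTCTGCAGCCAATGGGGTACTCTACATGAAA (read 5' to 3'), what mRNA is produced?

5'-AAGCUAACUGGAUCAACAGGUCUGCAGCCAAUGGGGUACUCUACAUGAAA-3'

The mRNA is synthesized from the template strand, so it matches the coding strand with T replaced by U.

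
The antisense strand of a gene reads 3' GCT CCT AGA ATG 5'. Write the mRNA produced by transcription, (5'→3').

5'-CGAGGAUCUUAC-3'

Reading the template 3'→5' as shown, RNA polymerase pairs each base (A→U, T→A, G↔C) to build mRNA 5'→3' directly.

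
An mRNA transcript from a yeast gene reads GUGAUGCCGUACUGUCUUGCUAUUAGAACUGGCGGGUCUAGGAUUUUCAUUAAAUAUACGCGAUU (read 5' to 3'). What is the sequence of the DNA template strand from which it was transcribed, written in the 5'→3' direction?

5′-AATCGCGTATATTTAATGAAAATCCTAGACCCGCCAGTTCTAATAGCAAGACAGTACGGCATCAC-3′

Replace U with T to get the coding DNA strand: GTGATGCCGTACTGTCTTGCTATTAGAACTGGCGGGTCTAGGATTTTCATTAAATATACGCGATT. The template strand is its reverse complement (complement CACTACGGCATGACAGAACGATAATCTTGACCGCCCAGATCCTAAAAGTAATTTATATGCGCTAA, then reverse).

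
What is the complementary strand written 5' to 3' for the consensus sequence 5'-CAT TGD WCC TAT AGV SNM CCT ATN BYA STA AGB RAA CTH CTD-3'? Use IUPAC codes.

5'-HAGDAGTTYVCTTASTRVNATAGGKNSBCTATAGGWHCAATG-3'

Standard pairs A↔T, G↔C; ambiguity codes pair R↔Y, M↔K, W↔W, S↔S, B↔V, D↔H, N↔N. Complement (GTAACHWGGATATCBSNKGGATANVRTSATTCVYTTGADGAH), then reverse for 5'→3'.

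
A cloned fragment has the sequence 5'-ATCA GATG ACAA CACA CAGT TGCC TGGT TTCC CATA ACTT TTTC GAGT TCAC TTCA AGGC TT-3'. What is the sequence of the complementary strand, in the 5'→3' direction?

Pairing A↔T and G↔C gives TAGTCTACTGTTGTGTGTCAACGGACCAAAGGGTATTGAAAAAGCTCAAGTGAAGTTCCGAA, running 3'→5'. Reverse for the 5'→3' convention.

5'-AAGCCTTGAAGTGAACTCGAAAAAGTTATGGGAAACCAGGCAACTGTGTGTTGTCATCTGAT-3'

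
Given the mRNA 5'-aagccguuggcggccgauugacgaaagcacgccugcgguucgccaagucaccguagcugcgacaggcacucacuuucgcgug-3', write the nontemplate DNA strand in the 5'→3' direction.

5'-AAGCCGTTGGCGGCCGATTGACGAAAGCACGCCTGCGGTTCGCCAAGTCACCGTAGCTGCGACAGGCACTCACTTTCGCGTG-3'

The coding DNA strand has the same 5'→3' sequence as the mRNA with U replaced by T.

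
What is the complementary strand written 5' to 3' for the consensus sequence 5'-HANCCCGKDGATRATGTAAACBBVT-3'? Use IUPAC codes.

5'-ABVVGTTTACATYATCHMCGGGNTD-3'

Standard pairs A↔T, G↔C; ambiguity codes pair R↔Y, K↔M, B↔V, D↔H, N↔N. Complement (DTNGGGCMHCTAYTACATTTGVVBA), then reverse for 5'→3'.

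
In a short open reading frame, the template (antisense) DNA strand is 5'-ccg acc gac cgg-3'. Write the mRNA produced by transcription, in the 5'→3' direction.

5'-CCGGUCGGUCGG-3'

The mRNA has the sequence of the coding strand (reverse complement of the template) with T→U. Reverse complement of CCGACCGACCGG is CCGGTCGGTCGG; then T→U.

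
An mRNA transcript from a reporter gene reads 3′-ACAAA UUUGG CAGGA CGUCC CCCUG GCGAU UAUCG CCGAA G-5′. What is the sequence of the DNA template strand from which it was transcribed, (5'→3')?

5′-TGTTTAAACCGTCCTGCAGGGGGACCGCTAATAGCGGCTTC-3′

Written 5'→3' the mRNA is GAAGCCGCUAUUAGCGGUCCCCCUGCAGGACGGUUUAAACA, so the coding DNA strand is GAAGCCGCTATTAGCGGTCCCCCTGCAGGACGGTTTAAACA. The template is its reverse complement.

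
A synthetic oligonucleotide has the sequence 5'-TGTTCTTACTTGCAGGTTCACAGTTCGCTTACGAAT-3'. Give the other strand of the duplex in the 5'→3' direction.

5'-ATTCGTAAGCGAACTGTGAACCTGCAAGTAAGAACA-3'

Pairing A↔T and G↔C gives ACAAGAATGAACGTCCAAGTGTCAAGCGAATGCTTA, running 3'→5'. Reverse for the 5'→3' convention.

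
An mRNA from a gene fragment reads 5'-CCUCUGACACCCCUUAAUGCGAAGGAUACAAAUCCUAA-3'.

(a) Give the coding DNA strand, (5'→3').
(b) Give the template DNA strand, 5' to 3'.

(a) The coding strand matches the mRNA with U→T.
(b) The template strand is the reverse complement of the coding strand.

(a) 5'-CCTCTGACACCCCTTAATGCGAAGGATACAAATCCTAA-3'
(b) 5'-TTAGGATTTGTATCCTTCGCATTAAGGGGTGTCAGAGG-3'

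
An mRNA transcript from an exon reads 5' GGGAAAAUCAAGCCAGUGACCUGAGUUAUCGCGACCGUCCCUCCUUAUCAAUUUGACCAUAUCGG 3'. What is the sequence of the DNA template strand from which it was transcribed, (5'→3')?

Replace U with T to get the coding DNA strand: GGGAAAATCAAGCCAGTGACCTGAGTTATCGCGACCGTCCCTCCTTATCAATTTGACCATATCGG. The template strand is its reverse complement (complement CCCTTTTAGTTCGGTCACTGGACTCAATAGCGCTGGCAGGGAGGAATAGTTAAACTGGTATAGCC, then reverse).

5'-CCGATATGGTCAAATTGATAAGGAGGGACGGTCGCGATAACTCAGGTCACTGGCTTGATTTTCCC-3'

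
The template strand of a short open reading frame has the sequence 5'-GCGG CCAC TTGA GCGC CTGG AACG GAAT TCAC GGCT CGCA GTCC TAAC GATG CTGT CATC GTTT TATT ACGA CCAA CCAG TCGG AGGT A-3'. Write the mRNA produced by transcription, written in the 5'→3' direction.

RNA polymerase reads the template 3'→5' and synthesizes mRNA 5'→3' by base-pairing (A→U, T→A, G↔C). The complement of the template is CGCCGGTGAACTCGCGGACCTTGCCTTAAGTGCCGAGCGTCAGGATTGCTACGACAGTAGCAAAATAATGCTGGTTGGTCAGCCTCCAT; antiparallel, so 5'→3' the coding strand is TACCTCCGACTGGTTGGTCGTAATAAAACGATGACAGCATCGTTAGGACTGCGAGCCGTGAATTCCGTTCCAGGCGCTCAAGTGGCCGC. Replace T with U for the mRNA.

5′-UACCUCCGACUGGUUGGUCGUAAUAAAACGAUGACAGCAUCGUUAGGACUGCGAGCCGUGAAUUCCGUUCCAGGCGCUCAAGUGGCCGC-3′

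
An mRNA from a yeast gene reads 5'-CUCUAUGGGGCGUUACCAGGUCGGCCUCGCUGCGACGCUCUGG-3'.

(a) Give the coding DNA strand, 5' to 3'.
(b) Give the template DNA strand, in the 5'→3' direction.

(a) The coding strand matches the mRNA with U→T.
(b) The template strand is the reverse complement of the coding strand.

(a) 5'-CTCTATGGGGCGTTACCAGGTCGGCCTCGCTGCGACGCTCTGG-3'
(b) 5'-CCAGAGCGTCGCAGCGAGGCCGACCTGGTAACGCCCCATAGAG-3'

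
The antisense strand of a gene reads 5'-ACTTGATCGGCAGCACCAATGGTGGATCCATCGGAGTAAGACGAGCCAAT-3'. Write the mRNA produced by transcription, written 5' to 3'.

5'-AUUGGCUCGUCUUACUCCGAUGGAUCCACCAUUGGUGCUGCCGAUCAAGU-3'

RNA polymerase reads the template 3'→5' and synthesizes mRNA 5'→3' by base-pairing (A→U, T→A, G↔C). The complement of the template is TGAACTAGCCGTCGTGGTTACCACCTAGGTAGCCTCATTCTGCTCGGTTA; antiparallel, so 5'→3' the coding strand is ATTGGCTCGTCTTACTCCGATGGATCCACCATTGGTGCTGCCGATCAAGT. Replace T with U for the mRNA.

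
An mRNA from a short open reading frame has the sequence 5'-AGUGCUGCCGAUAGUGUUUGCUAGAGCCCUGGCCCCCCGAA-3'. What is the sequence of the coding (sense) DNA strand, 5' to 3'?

5'-AGTGCTGCCGATAGTGTTTGCTAGAGCCCTGGCCCCCCGAA-3'

The coding DNA strand has the same 5'→3' sequence as the mRNA with U replaced by T.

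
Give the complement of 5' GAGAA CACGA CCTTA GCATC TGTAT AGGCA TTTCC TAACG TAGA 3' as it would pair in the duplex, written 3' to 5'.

Base-pairing A↔T, G↔C gives the complement. The complementary strand is antiparallel, so paired with a 5'→3' strand it runs 3'→5'.

3'-CTCTTGTGCTGGAATCGTAGACATATCCGTAAAGGATTGCATCT-5'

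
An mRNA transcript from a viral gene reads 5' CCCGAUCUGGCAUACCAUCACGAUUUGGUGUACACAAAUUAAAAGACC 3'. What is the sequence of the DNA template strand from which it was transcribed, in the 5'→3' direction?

5'-GGTCTTTTAATTTGTGTACACCAAATCGTGATGGTATGCCAGATCGGG-3'

Replace U with T to get the coding DNA strand: CCCGATCTGGCATACCATCACGATTTGGTGTACACAAATTAAAAGACC. The template strand is its reverse complement (complement GGGCTAGACCGTATGGTAGTGCTAAACCACATGTGTTTAATTTTCTGG, then reverse).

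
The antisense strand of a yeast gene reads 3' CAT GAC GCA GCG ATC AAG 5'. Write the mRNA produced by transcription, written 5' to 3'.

5′-GUACUGCGUCGCUAGUUC-3′

Reading the template 3'→5' as shown, RNA polymerase pairs each base (A→U, T→A, G↔C) to build mRNA 5'→3' directly.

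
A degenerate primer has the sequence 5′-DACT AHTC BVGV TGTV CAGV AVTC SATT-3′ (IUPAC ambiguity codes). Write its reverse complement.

Standard pairs A↔T, G↔C; ambiguity codes pair S↔S, B↔V, D↔H. Complement (HTGATDAGVBCBACABGTCBTBAGSTAA), then reverse for 5'→3'.

5'-AATSGABTBCTGBACABCBVGADTAGTH-3'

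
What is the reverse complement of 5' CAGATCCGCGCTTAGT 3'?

5′-ACTAAGCGCGGATCTG-3′

Complement each base (A↔T, G↔C): GTCTAGGCGCGAATCA. Then reverse.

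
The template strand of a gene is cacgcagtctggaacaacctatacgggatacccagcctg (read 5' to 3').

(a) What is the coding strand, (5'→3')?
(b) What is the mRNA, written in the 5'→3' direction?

(a) The coding strand is the reverse complement of the template: complement GTGCGTCAGACCTTGTTGGATATGCCCTATGGGTCGGAC, then reverse.
(b) mRNA has the coding-strand sequence with T→U.

(a) 5'-CAGGCTGGGTATCCCGTATAGGTTGTTCCAGACTGCGTG-3'
(b) 5'-CAGGCUGGGUAUCCCGUAUAGGUUGUUCCAGACUGCGUG-3'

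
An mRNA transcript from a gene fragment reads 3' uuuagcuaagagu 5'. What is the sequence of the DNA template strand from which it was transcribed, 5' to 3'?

Written 5'→3' the mRNA is UGAGAAUCGAUUU, so the coding DNA strand is TGAGAATCGATTT. The template is its reverse complement.

5'-AAATCGATTCTCA-3'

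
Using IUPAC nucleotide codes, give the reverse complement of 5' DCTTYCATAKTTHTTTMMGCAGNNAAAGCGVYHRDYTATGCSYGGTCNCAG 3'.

5'-CTGNGACCRSGCATARHYDRBCGCTTTNNCTGCKKAAADAAMTATGRAAGH-3'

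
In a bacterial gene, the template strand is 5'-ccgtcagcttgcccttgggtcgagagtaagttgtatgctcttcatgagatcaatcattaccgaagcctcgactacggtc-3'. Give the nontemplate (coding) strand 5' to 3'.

5'-GACCGTAGTCGAGGCTTCGGTAATGATTGATCTCATGAAGAGCATACAACTTACTCTCGACCCAAGGGCAAGCTGACGG-3'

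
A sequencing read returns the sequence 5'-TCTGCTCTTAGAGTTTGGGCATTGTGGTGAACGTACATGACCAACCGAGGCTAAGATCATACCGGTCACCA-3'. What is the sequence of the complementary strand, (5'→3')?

The complement of TCTGCTCTTAGAGTTTGGGCATTGTGGTGAACGTACATGACCAACCGAGGCTAAGATCATACCGGTCACCA is AGACGAGAATCTCAAACCCGTAACACCACTTGCATGTACTGGTTGGCTCCGATTCTAGTATGGCCAGTGGT (A↔T, G↔C). DNA strands are antiparallel, so the complementary strand runs 3'→5'; reversing gives the 5'→3' form.

5'-TGGTGACCGGTATGATCTTAGCCTCGGTTGGTCATGTACGTTCACCACAATGCCCAAACTCTAAGAGCAGA-3'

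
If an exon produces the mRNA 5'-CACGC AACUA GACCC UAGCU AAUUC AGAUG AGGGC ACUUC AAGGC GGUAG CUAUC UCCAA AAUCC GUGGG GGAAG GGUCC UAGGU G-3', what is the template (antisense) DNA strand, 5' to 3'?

5'-CACCTAGGACCCTTCCCCCACGGATTTTGGAGATAGCTACCGCCTTGAAGTGCCCTCATCTGAATTAGCTAGGGTCTAGTTGCGTG-3'

Replace U with T to get the coding DNA strand: CACGCAACTAGACCCTAGCTAATTCAGATGAGGGCACTTCAAGGCGGTAGCTATCTCCAAAATCCGTGGGGGAAGGGTCCTAGGTG. The template strand is its reverse complement (complement GTGCGTTGATCTGGGATCGATTAAGTCTACTCCCGTGAAGTTCCGCCATCGATAGAGGTTTTAGGCACCCCCTTCCCAGGATCCAC, then reverse).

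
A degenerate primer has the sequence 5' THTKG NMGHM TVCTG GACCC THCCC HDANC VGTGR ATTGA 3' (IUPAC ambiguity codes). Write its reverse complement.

Standard pairs A↔T, G↔C; ambiguity codes pair R↔Y, M↔K, D↔H, V↔B, N↔N. Complement (ADAMCNKCDKABGACCTGGGADGGGDHTNGBCACYTAACT), then reverse for 5'→3'.

5'-TCAATYCACBGNTHDGGGDAGGGTCCAGBAKDCKNCMADA-3'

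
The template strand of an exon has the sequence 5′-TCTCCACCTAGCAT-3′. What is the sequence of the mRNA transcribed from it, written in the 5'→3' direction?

RNA polymerase reads the template 3'→5' and synthesizes mRNA 5'→3' by base-pairing (A→U, T→A, G↔C). The complement of the template is AGAGGTGGATCGTA; antiparallel, so 5'→3' the coding strand is ATGCTAGGTGGAGA. Replace T with U for the mRNA.

5′-AUGCUAGGUGGAGA-3′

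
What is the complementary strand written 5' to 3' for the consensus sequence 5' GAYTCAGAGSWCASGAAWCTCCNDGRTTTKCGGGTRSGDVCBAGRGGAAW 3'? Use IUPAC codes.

Standard pairs A↔T, G↔C; ambiguity codes pair R↔Y, K↔M, W↔W, S↔S, B↔V, D↔H, N↔N. Complement (CTRAGTCTCSWGTSCTTWGAGGNHCYAAAMGCCCAYSCHBGVTCYCCTTW), then reverse for 5'→3'.

5′-WTTCCYCTVGBHCSYACCCGMAAAYCHNGGAGWTTCSTGWSCTCTGARTC-3′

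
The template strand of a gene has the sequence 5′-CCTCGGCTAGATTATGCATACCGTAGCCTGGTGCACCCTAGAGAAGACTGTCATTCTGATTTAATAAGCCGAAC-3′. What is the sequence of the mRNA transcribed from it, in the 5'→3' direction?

5'-GUUCGGCUUAUUAAAUCAGAAUGACAGUCUUCUCUAGGGUGCACCAGGCUACGGUAUGCAUAAUCUAGCCGAGG-3'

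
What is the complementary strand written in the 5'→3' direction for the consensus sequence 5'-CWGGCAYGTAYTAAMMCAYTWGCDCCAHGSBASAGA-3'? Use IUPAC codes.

Standard pairs A↔T, G↔C; ambiguity codes pair Y↔R, M↔K, W↔W, S↔S, B↔V, D↔H. Complement (GWCCGTRCATRATTKKGTRAWCGHGGTDCSVTSTCT), then reverse for 5'→3'.

5'-TCTSTVSCDTGGHGCWARTGKKTTARTACRTGCCWG-3'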